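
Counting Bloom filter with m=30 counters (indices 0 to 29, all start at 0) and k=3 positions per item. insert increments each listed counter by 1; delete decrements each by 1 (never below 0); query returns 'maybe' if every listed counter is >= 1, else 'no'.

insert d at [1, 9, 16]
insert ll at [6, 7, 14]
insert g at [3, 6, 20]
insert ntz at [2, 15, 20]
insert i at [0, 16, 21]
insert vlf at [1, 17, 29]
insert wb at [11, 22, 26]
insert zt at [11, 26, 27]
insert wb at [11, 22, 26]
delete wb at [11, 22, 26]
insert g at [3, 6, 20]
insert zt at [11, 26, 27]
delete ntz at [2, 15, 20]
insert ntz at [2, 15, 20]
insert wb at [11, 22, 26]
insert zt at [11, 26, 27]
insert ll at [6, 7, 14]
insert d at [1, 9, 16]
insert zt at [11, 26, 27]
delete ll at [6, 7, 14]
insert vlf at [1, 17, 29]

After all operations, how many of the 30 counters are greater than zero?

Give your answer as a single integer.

Answer: 18

Derivation:
Step 1: insert d at [1, 9, 16] -> counters=[0,1,0,0,0,0,0,0,0,1,0,0,0,0,0,0,1,0,0,0,0,0,0,0,0,0,0,0,0,0]
Step 2: insert ll at [6, 7, 14] -> counters=[0,1,0,0,0,0,1,1,0,1,0,0,0,0,1,0,1,0,0,0,0,0,0,0,0,0,0,0,0,0]
Step 3: insert g at [3, 6, 20] -> counters=[0,1,0,1,0,0,2,1,0,1,0,0,0,0,1,0,1,0,0,0,1,0,0,0,0,0,0,0,0,0]
Step 4: insert ntz at [2, 15, 20] -> counters=[0,1,1,1,0,0,2,1,0,1,0,0,0,0,1,1,1,0,0,0,2,0,0,0,0,0,0,0,0,0]
Step 5: insert i at [0, 16, 21] -> counters=[1,1,1,1,0,0,2,1,0,1,0,0,0,0,1,1,2,0,0,0,2,1,0,0,0,0,0,0,0,0]
Step 6: insert vlf at [1, 17, 29] -> counters=[1,2,1,1,0,0,2,1,0,1,0,0,0,0,1,1,2,1,0,0,2,1,0,0,0,0,0,0,0,1]
Step 7: insert wb at [11, 22, 26] -> counters=[1,2,1,1,0,0,2,1,0,1,0,1,0,0,1,1,2,1,0,0,2,1,1,0,0,0,1,0,0,1]
Step 8: insert zt at [11, 26, 27] -> counters=[1,2,1,1,0,0,2,1,0,1,0,2,0,0,1,1,2,1,0,0,2,1,1,0,0,0,2,1,0,1]
Step 9: insert wb at [11, 22, 26] -> counters=[1,2,1,1,0,0,2,1,0,1,0,3,0,0,1,1,2,1,0,0,2,1,2,0,0,0,3,1,0,1]
Step 10: delete wb at [11, 22, 26] -> counters=[1,2,1,1,0,0,2,1,0,1,0,2,0,0,1,1,2,1,0,0,2,1,1,0,0,0,2,1,0,1]
Step 11: insert g at [3, 6, 20] -> counters=[1,2,1,2,0,0,3,1,0,1,0,2,0,0,1,1,2,1,0,0,3,1,1,0,0,0,2,1,0,1]
Step 12: insert zt at [11, 26, 27] -> counters=[1,2,1,2,0,0,3,1,0,1,0,3,0,0,1,1,2,1,0,0,3,1,1,0,0,0,3,2,0,1]
Step 13: delete ntz at [2, 15, 20] -> counters=[1,2,0,2,0,0,3,1,0,1,0,3,0,0,1,0,2,1,0,0,2,1,1,0,0,0,3,2,0,1]
Step 14: insert ntz at [2, 15, 20] -> counters=[1,2,1,2,0,0,3,1,0,1,0,3,0,0,1,1,2,1,0,0,3,1,1,0,0,0,3,2,0,1]
Step 15: insert wb at [11, 22, 26] -> counters=[1,2,1,2,0,0,3,1,0,1,0,4,0,0,1,1,2,1,0,0,3,1,2,0,0,0,4,2,0,1]
Step 16: insert zt at [11, 26, 27] -> counters=[1,2,1,2,0,0,3,1,0,1,0,5,0,0,1,1,2,1,0,0,3,1,2,0,0,0,5,3,0,1]
Step 17: insert ll at [6, 7, 14] -> counters=[1,2,1,2,0,0,4,2,0,1,0,5,0,0,2,1,2,1,0,0,3,1,2,0,0,0,5,3,0,1]
Step 18: insert d at [1, 9, 16] -> counters=[1,3,1,2,0,0,4,2,0,2,0,5,0,0,2,1,3,1,0,0,3,1,2,0,0,0,5,3,0,1]
Step 19: insert zt at [11, 26, 27] -> counters=[1,3,1,2,0,0,4,2,0,2,0,6,0,0,2,1,3,1,0,0,3,1,2,0,0,0,6,4,0,1]
Step 20: delete ll at [6, 7, 14] -> counters=[1,3,1,2,0,0,3,1,0,2,0,6,0,0,1,1,3,1,0,0,3,1,2,0,0,0,6,4,0,1]
Step 21: insert vlf at [1, 17, 29] -> counters=[1,4,1,2,0,0,3,1,0,2,0,6,0,0,1,1,3,2,0,0,3,1,2,0,0,0,6,4,0,2]
Final counters=[1,4,1,2,0,0,3,1,0,2,0,6,0,0,1,1,3,2,0,0,3,1,2,0,0,0,6,4,0,2] -> 18 nonzero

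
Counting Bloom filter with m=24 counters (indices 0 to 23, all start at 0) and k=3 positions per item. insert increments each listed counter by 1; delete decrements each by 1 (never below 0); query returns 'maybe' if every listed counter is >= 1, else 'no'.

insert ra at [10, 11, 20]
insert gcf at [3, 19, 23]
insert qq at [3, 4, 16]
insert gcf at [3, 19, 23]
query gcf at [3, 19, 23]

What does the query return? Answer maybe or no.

Answer: maybe

Derivation:
Step 1: insert ra at [10, 11, 20] -> counters=[0,0,0,0,0,0,0,0,0,0,1,1,0,0,0,0,0,0,0,0,1,0,0,0]
Step 2: insert gcf at [3, 19, 23] -> counters=[0,0,0,1,0,0,0,0,0,0,1,1,0,0,0,0,0,0,0,1,1,0,0,1]
Step 3: insert qq at [3, 4, 16] -> counters=[0,0,0,2,1,0,0,0,0,0,1,1,0,0,0,0,1,0,0,1,1,0,0,1]
Step 4: insert gcf at [3, 19, 23] -> counters=[0,0,0,3,1,0,0,0,0,0,1,1,0,0,0,0,1,0,0,2,1,0,0,2]
Query gcf: check counters[3]=3 counters[19]=2 counters[23]=2 -> maybe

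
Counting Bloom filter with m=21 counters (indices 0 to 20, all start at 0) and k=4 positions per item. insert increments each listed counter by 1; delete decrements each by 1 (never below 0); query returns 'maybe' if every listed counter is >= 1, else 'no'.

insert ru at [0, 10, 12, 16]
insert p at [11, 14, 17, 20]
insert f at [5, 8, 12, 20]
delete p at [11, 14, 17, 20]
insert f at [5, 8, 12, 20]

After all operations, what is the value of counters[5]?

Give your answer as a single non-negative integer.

Step 1: insert ru at [0, 10, 12, 16] -> counters=[1,0,0,0,0,0,0,0,0,0,1,0,1,0,0,0,1,0,0,0,0]
Step 2: insert p at [11, 14, 17, 20] -> counters=[1,0,0,0,0,0,0,0,0,0,1,1,1,0,1,0,1,1,0,0,1]
Step 3: insert f at [5, 8, 12, 20] -> counters=[1,0,0,0,0,1,0,0,1,0,1,1,2,0,1,0,1,1,0,0,2]
Step 4: delete p at [11, 14, 17, 20] -> counters=[1,0,0,0,0,1,0,0,1,0,1,0,2,0,0,0,1,0,0,0,1]
Step 5: insert f at [5, 8, 12, 20] -> counters=[1,0,0,0,0,2,0,0,2,0,1,0,3,0,0,0,1,0,0,0,2]
Final counters=[1,0,0,0,0,2,0,0,2,0,1,0,3,0,0,0,1,0,0,0,2] -> counters[5]=2

Answer: 2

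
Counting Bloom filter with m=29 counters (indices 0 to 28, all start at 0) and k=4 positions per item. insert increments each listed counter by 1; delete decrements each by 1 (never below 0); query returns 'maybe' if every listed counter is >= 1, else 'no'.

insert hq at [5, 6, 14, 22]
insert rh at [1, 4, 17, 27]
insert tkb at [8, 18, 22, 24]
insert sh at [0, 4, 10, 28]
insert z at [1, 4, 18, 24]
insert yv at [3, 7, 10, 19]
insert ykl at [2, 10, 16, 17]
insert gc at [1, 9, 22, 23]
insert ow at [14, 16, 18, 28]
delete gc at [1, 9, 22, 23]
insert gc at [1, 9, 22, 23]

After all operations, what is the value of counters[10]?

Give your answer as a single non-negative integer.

Step 1: insert hq at [5, 6, 14, 22] -> counters=[0,0,0,0,0,1,1,0,0,0,0,0,0,0,1,0,0,0,0,0,0,0,1,0,0,0,0,0,0]
Step 2: insert rh at [1, 4, 17, 27] -> counters=[0,1,0,0,1,1,1,0,0,0,0,0,0,0,1,0,0,1,0,0,0,0,1,0,0,0,0,1,0]
Step 3: insert tkb at [8, 18, 22, 24] -> counters=[0,1,0,0,1,1,1,0,1,0,0,0,0,0,1,0,0,1,1,0,0,0,2,0,1,0,0,1,0]
Step 4: insert sh at [0, 4, 10, 28] -> counters=[1,1,0,0,2,1,1,0,1,0,1,0,0,0,1,0,0,1,1,0,0,0,2,0,1,0,0,1,1]
Step 5: insert z at [1, 4, 18, 24] -> counters=[1,2,0,0,3,1,1,0,1,0,1,0,0,0,1,0,0,1,2,0,0,0,2,0,2,0,0,1,1]
Step 6: insert yv at [3, 7, 10, 19] -> counters=[1,2,0,1,3,1,1,1,1,0,2,0,0,0,1,0,0,1,2,1,0,0,2,0,2,0,0,1,1]
Step 7: insert ykl at [2, 10, 16, 17] -> counters=[1,2,1,1,3,1,1,1,1,0,3,0,0,0,1,0,1,2,2,1,0,0,2,0,2,0,0,1,1]
Step 8: insert gc at [1, 9, 22, 23] -> counters=[1,3,1,1,3,1,1,1,1,1,3,0,0,0,1,0,1,2,2,1,0,0,3,1,2,0,0,1,1]
Step 9: insert ow at [14, 16, 18, 28] -> counters=[1,3,1,1,3,1,1,1,1,1,3,0,0,0,2,0,2,2,3,1,0,0,3,1,2,0,0,1,2]
Step 10: delete gc at [1, 9, 22, 23] -> counters=[1,2,1,1,3,1,1,1,1,0,3,0,0,0,2,0,2,2,3,1,0,0,2,0,2,0,0,1,2]
Step 11: insert gc at [1, 9, 22, 23] -> counters=[1,3,1,1,3,1,1,1,1,1,3,0,0,0,2,0,2,2,3,1,0,0,3,1,2,0,0,1,2]
Final counters=[1,3,1,1,3,1,1,1,1,1,3,0,0,0,2,0,2,2,3,1,0,0,3,1,2,0,0,1,2] -> counters[10]=3

Answer: 3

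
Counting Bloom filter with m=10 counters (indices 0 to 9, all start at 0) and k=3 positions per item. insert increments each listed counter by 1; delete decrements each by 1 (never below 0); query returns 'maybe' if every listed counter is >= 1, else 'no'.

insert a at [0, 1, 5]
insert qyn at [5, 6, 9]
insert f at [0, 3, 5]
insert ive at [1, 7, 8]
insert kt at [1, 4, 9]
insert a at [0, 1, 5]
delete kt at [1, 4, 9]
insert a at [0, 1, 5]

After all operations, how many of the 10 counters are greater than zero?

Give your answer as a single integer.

Answer: 8

Derivation:
Step 1: insert a at [0, 1, 5] -> counters=[1,1,0,0,0,1,0,0,0,0]
Step 2: insert qyn at [5, 6, 9] -> counters=[1,1,0,0,0,2,1,0,0,1]
Step 3: insert f at [0, 3, 5] -> counters=[2,1,0,1,0,3,1,0,0,1]
Step 4: insert ive at [1, 7, 8] -> counters=[2,2,0,1,0,3,1,1,1,1]
Step 5: insert kt at [1, 4, 9] -> counters=[2,3,0,1,1,3,1,1,1,2]
Step 6: insert a at [0, 1, 5] -> counters=[3,4,0,1,1,4,1,1,1,2]
Step 7: delete kt at [1, 4, 9] -> counters=[3,3,0,1,0,4,1,1,1,1]
Step 8: insert a at [0, 1, 5] -> counters=[4,4,0,1,0,5,1,1,1,1]
Final counters=[4,4,0,1,0,5,1,1,1,1] -> 8 nonzero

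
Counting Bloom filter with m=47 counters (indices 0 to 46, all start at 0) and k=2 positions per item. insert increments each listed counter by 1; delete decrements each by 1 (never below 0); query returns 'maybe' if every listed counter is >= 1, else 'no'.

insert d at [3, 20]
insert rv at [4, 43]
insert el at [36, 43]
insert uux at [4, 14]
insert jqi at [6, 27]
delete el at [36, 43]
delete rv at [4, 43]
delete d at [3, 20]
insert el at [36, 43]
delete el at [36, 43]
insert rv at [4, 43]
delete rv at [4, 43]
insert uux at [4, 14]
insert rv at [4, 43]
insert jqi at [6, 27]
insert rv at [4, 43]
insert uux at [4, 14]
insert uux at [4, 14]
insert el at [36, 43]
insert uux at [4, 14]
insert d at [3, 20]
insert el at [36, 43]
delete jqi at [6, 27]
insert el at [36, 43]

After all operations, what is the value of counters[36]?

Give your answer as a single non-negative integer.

Step 1: insert d at [3, 20] -> counters=[0,0,0,1,0,0,0,0,0,0,0,0,0,0,0,0,0,0,0,0,1,0,0,0,0,0,0,0,0,0,0,0,0,0,0,0,0,0,0,0,0,0,0,0,0,0,0]
Step 2: insert rv at [4, 43] -> counters=[0,0,0,1,1,0,0,0,0,0,0,0,0,0,0,0,0,0,0,0,1,0,0,0,0,0,0,0,0,0,0,0,0,0,0,0,0,0,0,0,0,0,0,1,0,0,0]
Step 3: insert el at [36, 43] -> counters=[0,0,0,1,1,0,0,0,0,0,0,0,0,0,0,0,0,0,0,0,1,0,0,0,0,0,0,0,0,0,0,0,0,0,0,0,1,0,0,0,0,0,0,2,0,0,0]
Step 4: insert uux at [4, 14] -> counters=[0,0,0,1,2,0,0,0,0,0,0,0,0,0,1,0,0,0,0,0,1,0,0,0,0,0,0,0,0,0,0,0,0,0,0,0,1,0,0,0,0,0,0,2,0,0,0]
Step 5: insert jqi at [6, 27] -> counters=[0,0,0,1,2,0,1,0,0,0,0,0,0,0,1,0,0,0,0,0,1,0,0,0,0,0,0,1,0,0,0,0,0,0,0,0,1,0,0,0,0,0,0,2,0,0,0]
Step 6: delete el at [36, 43] -> counters=[0,0,0,1,2,0,1,0,0,0,0,0,0,0,1,0,0,0,0,0,1,0,0,0,0,0,0,1,0,0,0,0,0,0,0,0,0,0,0,0,0,0,0,1,0,0,0]
Step 7: delete rv at [4, 43] -> counters=[0,0,0,1,1,0,1,0,0,0,0,0,0,0,1,0,0,0,0,0,1,0,0,0,0,0,0,1,0,0,0,0,0,0,0,0,0,0,0,0,0,0,0,0,0,0,0]
Step 8: delete d at [3, 20] -> counters=[0,0,0,0,1,0,1,0,0,0,0,0,0,0,1,0,0,0,0,0,0,0,0,0,0,0,0,1,0,0,0,0,0,0,0,0,0,0,0,0,0,0,0,0,0,0,0]
Step 9: insert el at [36, 43] -> counters=[0,0,0,0,1,0,1,0,0,0,0,0,0,0,1,0,0,0,0,0,0,0,0,0,0,0,0,1,0,0,0,0,0,0,0,0,1,0,0,0,0,0,0,1,0,0,0]
Step 10: delete el at [36, 43] -> counters=[0,0,0,0,1,0,1,0,0,0,0,0,0,0,1,0,0,0,0,0,0,0,0,0,0,0,0,1,0,0,0,0,0,0,0,0,0,0,0,0,0,0,0,0,0,0,0]
Step 11: insert rv at [4, 43] -> counters=[0,0,0,0,2,0,1,0,0,0,0,0,0,0,1,0,0,0,0,0,0,0,0,0,0,0,0,1,0,0,0,0,0,0,0,0,0,0,0,0,0,0,0,1,0,0,0]
Step 12: delete rv at [4, 43] -> counters=[0,0,0,0,1,0,1,0,0,0,0,0,0,0,1,0,0,0,0,0,0,0,0,0,0,0,0,1,0,0,0,0,0,0,0,0,0,0,0,0,0,0,0,0,0,0,0]
Step 13: insert uux at [4, 14] -> counters=[0,0,0,0,2,0,1,0,0,0,0,0,0,0,2,0,0,0,0,0,0,0,0,0,0,0,0,1,0,0,0,0,0,0,0,0,0,0,0,0,0,0,0,0,0,0,0]
Step 14: insert rv at [4, 43] -> counters=[0,0,0,0,3,0,1,0,0,0,0,0,0,0,2,0,0,0,0,0,0,0,0,0,0,0,0,1,0,0,0,0,0,0,0,0,0,0,0,0,0,0,0,1,0,0,0]
Step 15: insert jqi at [6, 27] -> counters=[0,0,0,0,3,0,2,0,0,0,0,0,0,0,2,0,0,0,0,0,0,0,0,0,0,0,0,2,0,0,0,0,0,0,0,0,0,0,0,0,0,0,0,1,0,0,0]
Step 16: insert rv at [4, 43] -> counters=[0,0,0,0,4,0,2,0,0,0,0,0,0,0,2,0,0,0,0,0,0,0,0,0,0,0,0,2,0,0,0,0,0,0,0,0,0,0,0,0,0,0,0,2,0,0,0]
Step 17: insert uux at [4, 14] -> counters=[0,0,0,0,5,0,2,0,0,0,0,0,0,0,3,0,0,0,0,0,0,0,0,0,0,0,0,2,0,0,0,0,0,0,0,0,0,0,0,0,0,0,0,2,0,0,0]
Step 18: insert uux at [4, 14] -> counters=[0,0,0,0,6,0,2,0,0,0,0,0,0,0,4,0,0,0,0,0,0,0,0,0,0,0,0,2,0,0,0,0,0,0,0,0,0,0,0,0,0,0,0,2,0,0,0]
Step 19: insert el at [36, 43] -> counters=[0,0,0,0,6,0,2,0,0,0,0,0,0,0,4,0,0,0,0,0,0,0,0,0,0,0,0,2,0,0,0,0,0,0,0,0,1,0,0,0,0,0,0,3,0,0,0]
Step 20: insert uux at [4, 14] -> counters=[0,0,0,0,7,0,2,0,0,0,0,0,0,0,5,0,0,0,0,0,0,0,0,0,0,0,0,2,0,0,0,0,0,0,0,0,1,0,0,0,0,0,0,3,0,0,0]
Step 21: insert d at [3, 20] -> counters=[0,0,0,1,7,0,2,0,0,0,0,0,0,0,5,0,0,0,0,0,1,0,0,0,0,0,0,2,0,0,0,0,0,0,0,0,1,0,0,0,0,0,0,3,0,0,0]
Step 22: insert el at [36, 43] -> counters=[0,0,0,1,7,0,2,0,0,0,0,0,0,0,5,0,0,0,0,0,1,0,0,0,0,0,0,2,0,0,0,0,0,0,0,0,2,0,0,0,0,0,0,4,0,0,0]
Step 23: delete jqi at [6, 27] -> counters=[0,0,0,1,7,0,1,0,0,0,0,0,0,0,5,0,0,0,0,0,1,0,0,0,0,0,0,1,0,0,0,0,0,0,0,0,2,0,0,0,0,0,0,4,0,0,0]
Step 24: insert el at [36, 43] -> counters=[0,0,0,1,7,0,1,0,0,0,0,0,0,0,5,0,0,0,0,0,1,0,0,0,0,0,0,1,0,0,0,0,0,0,0,0,3,0,0,0,0,0,0,5,0,0,0]
Final counters=[0,0,0,1,7,0,1,0,0,0,0,0,0,0,5,0,0,0,0,0,1,0,0,0,0,0,0,1,0,0,0,0,0,0,0,0,3,0,0,0,0,0,0,5,0,0,0] -> counters[36]=3

Answer: 3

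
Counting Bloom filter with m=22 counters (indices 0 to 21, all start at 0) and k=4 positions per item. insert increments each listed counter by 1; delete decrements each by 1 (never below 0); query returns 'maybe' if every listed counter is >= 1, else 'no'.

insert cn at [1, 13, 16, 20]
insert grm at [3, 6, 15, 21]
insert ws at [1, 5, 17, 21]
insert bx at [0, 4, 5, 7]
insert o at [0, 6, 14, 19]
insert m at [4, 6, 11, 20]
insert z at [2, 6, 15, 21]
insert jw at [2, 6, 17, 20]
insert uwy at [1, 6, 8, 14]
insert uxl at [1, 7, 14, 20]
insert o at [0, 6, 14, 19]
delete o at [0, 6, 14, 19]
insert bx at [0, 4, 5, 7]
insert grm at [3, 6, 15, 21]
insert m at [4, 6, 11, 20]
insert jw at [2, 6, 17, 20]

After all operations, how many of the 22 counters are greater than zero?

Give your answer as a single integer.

Answer: 18

Derivation:
Step 1: insert cn at [1, 13, 16, 20] -> counters=[0,1,0,0,0,0,0,0,0,0,0,0,0,1,0,0,1,0,0,0,1,0]
Step 2: insert grm at [3, 6, 15, 21] -> counters=[0,1,0,1,0,0,1,0,0,0,0,0,0,1,0,1,1,0,0,0,1,1]
Step 3: insert ws at [1, 5, 17, 21] -> counters=[0,2,0,1,0,1,1,0,0,0,0,0,0,1,0,1,1,1,0,0,1,2]
Step 4: insert bx at [0, 4, 5, 7] -> counters=[1,2,0,1,1,2,1,1,0,0,0,0,0,1,0,1,1,1,0,0,1,2]
Step 5: insert o at [0, 6, 14, 19] -> counters=[2,2,0,1,1,2,2,1,0,0,0,0,0,1,1,1,1,1,0,1,1,2]
Step 6: insert m at [4, 6, 11, 20] -> counters=[2,2,0,1,2,2,3,1,0,0,0,1,0,1,1,1,1,1,0,1,2,2]
Step 7: insert z at [2, 6, 15, 21] -> counters=[2,2,1,1,2,2,4,1,0,0,0,1,0,1,1,2,1,1,0,1,2,3]
Step 8: insert jw at [2, 6, 17, 20] -> counters=[2,2,2,1,2,2,5,1,0,0,0,1,0,1,1,2,1,2,0,1,3,3]
Step 9: insert uwy at [1, 6, 8, 14] -> counters=[2,3,2,1,2,2,6,1,1,0,0,1,0,1,2,2,1,2,0,1,3,3]
Step 10: insert uxl at [1, 7, 14, 20] -> counters=[2,4,2,1,2,2,6,2,1,0,0,1,0,1,3,2,1,2,0,1,4,3]
Step 11: insert o at [0, 6, 14, 19] -> counters=[3,4,2,1,2,2,7,2,1,0,0,1,0,1,4,2,1,2,0,2,4,3]
Step 12: delete o at [0, 6, 14, 19] -> counters=[2,4,2,1,2,2,6,2,1,0,0,1,0,1,3,2,1,2,0,1,4,3]
Step 13: insert bx at [0, 4, 5, 7] -> counters=[3,4,2,1,3,3,6,3,1,0,0,1,0,1,3,2,1,2,0,1,4,3]
Step 14: insert grm at [3, 6, 15, 21] -> counters=[3,4,2,2,3,3,7,3,1,0,0,1,0,1,3,3,1,2,0,1,4,4]
Step 15: insert m at [4, 6, 11, 20] -> counters=[3,4,2,2,4,3,8,3,1,0,0,2,0,1,3,3,1,2,0,1,5,4]
Step 16: insert jw at [2, 6, 17, 20] -> counters=[3,4,3,2,4,3,9,3,1,0,0,2,0,1,3,3,1,3,0,1,6,4]
Final counters=[3,4,3,2,4,3,9,3,1,0,0,2,0,1,3,3,1,3,0,1,6,4] -> 18 nonzero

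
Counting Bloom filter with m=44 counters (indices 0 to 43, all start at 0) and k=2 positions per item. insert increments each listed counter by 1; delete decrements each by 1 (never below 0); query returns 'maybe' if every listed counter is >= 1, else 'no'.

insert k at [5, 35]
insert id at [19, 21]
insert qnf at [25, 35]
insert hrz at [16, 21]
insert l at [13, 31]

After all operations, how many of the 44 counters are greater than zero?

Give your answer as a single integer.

Step 1: insert k at [5, 35] -> counters=[0,0,0,0,0,1,0,0,0,0,0,0,0,0,0,0,0,0,0,0,0,0,0,0,0,0,0,0,0,0,0,0,0,0,0,1,0,0,0,0,0,0,0,0]
Step 2: insert id at [19, 21] -> counters=[0,0,0,0,0,1,0,0,0,0,0,0,0,0,0,0,0,0,0,1,0,1,0,0,0,0,0,0,0,0,0,0,0,0,0,1,0,0,0,0,0,0,0,0]
Step 3: insert qnf at [25, 35] -> counters=[0,0,0,0,0,1,0,0,0,0,0,0,0,0,0,0,0,0,0,1,0,1,0,0,0,1,0,0,0,0,0,0,0,0,0,2,0,0,0,0,0,0,0,0]
Step 4: insert hrz at [16, 21] -> counters=[0,0,0,0,0,1,0,0,0,0,0,0,0,0,0,0,1,0,0,1,0,2,0,0,0,1,0,0,0,0,0,0,0,0,0,2,0,0,0,0,0,0,0,0]
Step 5: insert l at [13, 31] -> counters=[0,0,0,0,0,1,0,0,0,0,0,0,0,1,0,0,1,0,0,1,0,2,0,0,0,1,0,0,0,0,0,1,0,0,0,2,0,0,0,0,0,0,0,0]
Final counters=[0,0,0,0,0,1,0,0,0,0,0,0,0,1,0,0,1,0,0,1,0,2,0,0,0,1,0,0,0,0,0,1,0,0,0,2,0,0,0,0,0,0,0,0] -> 8 nonzero

Answer: 8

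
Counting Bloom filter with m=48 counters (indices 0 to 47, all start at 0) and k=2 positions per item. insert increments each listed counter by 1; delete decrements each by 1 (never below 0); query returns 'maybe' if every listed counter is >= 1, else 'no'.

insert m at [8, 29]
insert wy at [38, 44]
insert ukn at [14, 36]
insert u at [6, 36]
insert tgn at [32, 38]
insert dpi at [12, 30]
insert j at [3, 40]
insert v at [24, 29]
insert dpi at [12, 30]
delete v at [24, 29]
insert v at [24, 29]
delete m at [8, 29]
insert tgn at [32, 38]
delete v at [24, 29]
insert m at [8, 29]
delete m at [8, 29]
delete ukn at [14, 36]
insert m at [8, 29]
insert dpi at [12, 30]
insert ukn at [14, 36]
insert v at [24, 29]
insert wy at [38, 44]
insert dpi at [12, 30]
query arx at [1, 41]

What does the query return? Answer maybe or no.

Answer: no

Derivation:
Step 1: insert m at [8, 29] -> counters=[0,0,0,0,0,0,0,0,1,0,0,0,0,0,0,0,0,0,0,0,0,0,0,0,0,0,0,0,0,1,0,0,0,0,0,0,0,0,0,0,0,0,0,0,0,0,0,0]
Step 2: insert wy at [38, 44] -> counters=[0,0,0,0,0,0,0,0,1,0,0,0,0,0,0,0,0,0,0,0,0,0,0,0,0,0,0,0,0,1,0,0,0,0,0,0,0,0,1,0,0,0,0,0,1,0,0,0]
Step 3: insert ukn at [14, 36] -> counters=[0,0,0,0,0,0,0,0,1,0,0,0,0,0,1,0,0,0,0,0,0,0,0,0,0,0,0,0,0,1,0,0,0,0,0,0,1,0,1,0,0,0,0,0,1,0,0,0]
Step 4: insert u at [6, 36] -> counters=[0,0,0,0,0,0,1,0,1,0,0,0,0,0,1,0,0,0,0,0,0,0,0,0,0,0,0,0,0,1,0,0,0,0,0,0,2,0,1,0,0,0,0,0,1,0,0,0]
Step 5: insert tgn at [32, 38] -> counters=[0,0,0,0,0,0,1,0,1,0,0,0,0,0,1,0,0,0,0,0,0,0,0,0,0,0,0,0,0,1,0,0,1,0,0,0,2,0,2,0,0,0,0,0,1,0,0,0]
Step 6: insert dpi at [12, 30] -> counters=[0,0,0,0,0,0,1,0,1,0,0,0,1,0,1,0,0,0,0,0,0,0,0,0,0,0,0,0,0,1,1,0,1,0,0,0,2,0,2,0,0,0,0,0,1,0,0,0]
Step 7: insert j at [3, 40] -> counters=[0,0,0,1,0,0,1,0,1,0,0,0,1,0,1,0,0,0,0,0,0,0,0,0,0,0,0,0,0,1,1,0,1,0,0,0,2,0,2,0,1,0,0,0,1,0,0,0]
Step 8: insert v at [24, 29] -> counters=[0,0,0,1,0,0,1,0,1,0,0,0,1,0,1,0,0,0,0,0,0,0,0,0,1,0,0,0,0,2,1,0,1,0,0,0,2,0,2,0,1,0,0,0,1,0,0,0]
Step 9: insert dpi at [12, 30] -> counters=[0,0,0,1,0,0,1,0,1,0,0,0,2,0,1,0,0,0,0,0,0,0,0,0,1,0,0,0,0,2,2,0,1,0,0,0,2,0,2,0,1,0,0,0,1,0,0,0]
Step 10: delete v at [24, 29] -> counters=[0,0,0,1,0,0,1,0,1,0,0,0,2,0,1,0,0,0,0,0,0,0,0,0,0,0,0,0,0,1,2,0,1,0,0,0,2,0,2,0,1,0,0,0,1,0,0,0]
Step 11: insert v at [24, 29] -> counters=[0,0,0,1,0,0,1,0,1,0,0,0,2,0,1,0,0,0,0,0,0,0,0,0,1,0,0,0,0,2,2,0,1,0,0,0,2,0,2,0,1,0,0,0,1,0,0,0]
Step 12: delete m at [8, 29] -> counters=[0,0,0,1,0,0,1,0,0,0,0,0,2,0,1,0,0,0,0,0,0,0,0,0,1,0,0,0,0,1,2,0,1,0,0,0,2,0,2,0,1,0,0,0,1,0,0,0]
Step 13: insert tgn at [32, 38] -> counters=[0,0,0,1,0,0,1,0,0,0,0,0,2,0,1,0,0,0,0,0,0,0,0,0,1,0,0,0,0,1,2,0,2,0,0,0,2,0,3,0,1,0,0,0,1,0,0,0]
Step 14: delete v at [24, 29] -> counters=[0,0,0,1,0,0,1,0,0,0,0,0,2,0,1,0,0,0,0,0,0,0,0,0,0,0,0,0,0,0,2,0,2,0,0,0,2,0,3,0,1,0,0,0,1,0,0,0]
Step 15: insert m at [8, 29] -> counters=[0,0,0,1,0,0,1,0,1,0,0,0,2,0,1,0,0,0,0,0,0,0,0,0,0,0,0,0,0,1,2,0,2,0,0,0,2,0,3,0,1,0,0,0,1,0,0,0]
Step 16: delete m at [8, 29] -> counters=[0,0,0,1,0,0,1,0,0,0,0,0,2,0,1,0,0,0,0,0,0,0,0,0,0,0,0,0,0,0,2,0,2,0,0,0,2,0,3,0,1,0,0,0,1,0,0,0]
Step 17: delete ukn at [14, 36] -> counters=[0,0,0,1,0,0,1,0,0,0,0,0,2,0,0,0,0,0,0,0,0,0,0,0,0,0,0,0,0,0,2,0,2,0,0,0,1,0,3,0,1,0,0,0,1,0,0,0]
Step 18: insert m at [8, 29] -> counters=[0,0,0,1,0,0,1,0,1,0,0,0,2,0,0,0,0,0,0,0,0,0,0,0,0,0,0,0,0,1,2,0,2,0,0,0,1,0,3,0,1,0,0,0,1,0,0,0]
Step 19: insert dpi at [12, 30] -> counters=[0,0,0,1,0,0,1,0,1,0,0,0,3,0,0,0,0,0,0,0,0,0,0,0,0,0,0,0,0,1,3,0,2,0,0,0,1,0,3,0,1,0,0,0,1,0,0,0]
Step 20: insert ukn at [14, 36] -> counters=[0,0,0,1,0,0,1,0,1,0,0,0,3,0,1,0,0,0,0,0,0,0,0,0,0,0,0,0,0,1,3,0,2,0,0,0,2,0,3,0,1,0,0,0,1,0,0,0]
Step 21: insert v at [24, 29] -> counters=[0,0,0,1,0,0,1,0,1,0,0,0,3,0,1,0,0,0,0,0,0,0,0,0,1,0,0,0,0,2,3,0,2,0,0,0,2,0,3,0,1,0,0,0,1,0,0,0]
Step 22: insert wy at [38, 44] -> counters=[0,0,0,1,0,0,1,0,1,0,0,0,3,0,1,0,0,0,0,0,0,0,0,0,1,0,0,0,0,2,3,0,2,0,0,0,2,0,4,0,1,0,0,0,2,0,0,0]
Step 23: insert dpi at [12, 30] -> counters=[0,0,0,1,0,0,1,0,1,0,0,0,4,0,1,0,0,0,0,0,0,0,0,0,1,0,0,0,0,2,4,0,2,0,0,0,2,0,4,0,1,0,0,0,2,0,0,0]
Query arx: check counters[1]=0 counters[41]=0 -> no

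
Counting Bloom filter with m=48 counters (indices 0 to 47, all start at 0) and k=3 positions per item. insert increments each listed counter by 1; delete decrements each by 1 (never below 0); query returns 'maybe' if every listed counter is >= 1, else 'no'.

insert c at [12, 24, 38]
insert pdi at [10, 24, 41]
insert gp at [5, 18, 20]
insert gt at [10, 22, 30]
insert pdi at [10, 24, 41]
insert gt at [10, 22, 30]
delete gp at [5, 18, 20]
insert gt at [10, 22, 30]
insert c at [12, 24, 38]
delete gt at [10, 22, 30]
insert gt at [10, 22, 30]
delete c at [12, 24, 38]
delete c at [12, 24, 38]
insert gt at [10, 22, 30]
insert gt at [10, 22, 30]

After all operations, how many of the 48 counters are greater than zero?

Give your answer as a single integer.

Step 1: insert c at [12, 24, 38] -> counters=[0,0,0,0,0,0,0,0,0,0,0,0,1,0,0,0,0,0,0,0,0,0,0,0,1,0,0,0,0,0,0,0,0,0,0,0,0,0,1,0,0,0,0,0,0,0,0,0]
Step 2: insert pdi at [10, 24, 41] -> counters=[0,0,0,0,0,0,0,0,0,0,1,0,1,0,0,0,0,0,0,0,0,0,0,0,2,0,0,0,0,0,0,0,0,0,0,0,0,0,1,0,0,1,0,0,0,0,0,0]
Step 3: insert gp at [5, 18, 20] -> counters=[0,0,0,0,0,1,0,0,0,0,1,0,1,0,0,0,0,0,1,0,1,0,0,0,2,0,0,0,0,0,0,0,0,0,0,0,0,0,1,0,0,1,0,0,0,0,0,0]
Step 4: insert gt at [10, 22, 30] -> counters=[0,0,0,0,0,1,0,0,0,0,2,0,1,0,0,0,0,0,1,0,1,0,1,0,2,0,0,0,0,0,1,0,0,0,0,0,0,0,1,0,0,1,0,0,0,0,0,0]
Step 5: insert pdi at [10, 24, 41] -> counters=[0,0,0,0,0,1,0,0,0,0,3,0,1,0,0,0,0,0,1,0,1,0,1,0,3,0,0,0,0,0,1,0,0,0,0,0,0,0,1,0,0,2,0,0,0,0,0,0]
Step 6: insert gt at [10, 22, 30] -> counters=[0,0,0,0,0,1,0,0,0,0,4,0,1,0,0,0,0,0,1,0,1,0,2,0,3,0,0,0,0,0,2,0,0,0,0,0,0,0,1,0,0,2,0,0,0,0,0,0]
Step 7: delete gp at [5, 18, 20] -> counters=[0,0,0,0,0,0,0,0,0,0,4,0,1,0,0,0,0,0,0,0,0,0,2,0,3,0,0,0,0,0,2,0,0,0,0,0,0,0,1,0,0,2,0,0,0,0,0,0]
Step 8: insert gt at [10, 22, 30] -> counters=[0,0,0,0,0,0,0,0,0,0,5,0,1,0,0,0,0,0,0,0,0,0,3,0,3,0,0,0,0,0,3,0,0,0,0,0,0,0,1,0,0,2,0,0,0,0,0,0]
Step 9: insert c at [12, 24, 38] -> counters=[0,0,0,0,0,0,0,0,0,0,5,0,2,0,0,0,0,0,0,0,0,0,3,0,4,0,0,0,0,0,3,0,0,0,0,0,0,0,2,0,0,2,0,0,0,0,0,0]
Step 10: delete gt at [10, 22, 30] -> counters=[0,0,0,0,0,0,0,0,0,0,4,0,2,0,0,0,0,0,0,0,0,0,2,0,4,0,0,0,0,0,2,0,0,0,0,0,0,0,2,0,0,2,0,0,0,0,0,0]
Step 11: insert gt at [10, 22, 30] -> counters=[0,0,0,0,0,0,0,0,0,0,5,0,2,0,0,0,0,0,0,0,0,0,3,0,4,0,0,0,0,0,3,0,0,0,0,0,0,0,2,0,0,2,0,0,0,0,0,0]
Step 12: delete c at [12, 24, 38] -> counters=[0,0,0,0,0,0,0,0,0,0,5,0,1,0,0,0,0,0,0,0,0,0,3,0,3,0,0,0,0,0,3,0,0,0,0,0,0,0,1,0,0,2,0,0,0,0,0,0]
Step 13: delete c at [12, 24, 38] -> counters=[0,0,0,0,0,0,0,0,0,0,5,0,0,0,0,0,0,0,0,0,0,0,3,0,2,0,0,0,0,0,3,0,0,0,0,0,0,0,0,0,0,2,0,0,0,0,0,0]
Step 14: insert gt at [10, 22, 30] -> counters=[0,0,0,0,0,0,0,0,0,0,6,0,0,0,0,0,0,0,0,0,0,0,4,0,2,0,0,0,0,0,4,0,0,0,0,0,0,0,0,0,0,2,0,0,0,0,0,0]
Step 15: insert gt at [10, 22, 30] -> counters=[0,0,0,0,0,0,0,0,0,0,7,0,0,0,0,0,0,0,0,0,0,0,5,0,2,0,0,0,0,0,5,0,0,0,0,0,0,0,0,0,0,2,0,0,0,0,0,0]
Final counters=[0,0,0,0,0,0,0,0,0,0,7,0,0,0,0,0,0,0,0,0,0,0,5,0,2,0,0,0,0,0,5,0,0,0,0,0,0,0,0,0,0,2,0,0,0,0,0,0] -> 5 nonzero

Answer: 5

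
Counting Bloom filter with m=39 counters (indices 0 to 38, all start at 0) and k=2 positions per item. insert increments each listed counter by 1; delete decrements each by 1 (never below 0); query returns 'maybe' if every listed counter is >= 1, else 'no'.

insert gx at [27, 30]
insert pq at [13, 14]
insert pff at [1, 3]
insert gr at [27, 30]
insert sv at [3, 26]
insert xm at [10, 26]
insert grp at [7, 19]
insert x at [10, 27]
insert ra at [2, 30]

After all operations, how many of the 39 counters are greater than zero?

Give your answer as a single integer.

Step 1: insert gx at [27, 30] -> counters=[0,0,0,0,0,0,0,0,0,0,0,0,0,0,0,0,0,0,0,0,0,0,0,0,0,0,0,1,0,0,1,0,0,0,0,0,0,0,0]
Step 2: insert pq at [13, 14] -> counters=[0,0,0,0,0,0,0,0,0,0,0,0,0,1,1,0,0,0,0,0,0,0,0,0,0,0,0,1,0,0,1,0,0,0,0,0,0,0,0]
Step 3: insert pff at [1, 3] -> counters=[0,1,0,1,0,0,0,0,0,0,0,0,0,1,1,0,0,0,0,0,0,0,0,0,0,0,0,1,0,0,1,0,0,0,0,0,0,0,0]
Step 4: insert gr at [27, 30] -> counters=[0,1,0,1,0,0,0,0,0,0,0,0,0,1,1,0,0,0,0,0,0,0,0,0,0,0,0,2,0,0,2,0,0,0,0,0,0,0,0]
Step 5: insert sv at [3, 26] -> counters=[0,1,0,2,0,0,0,0,0,0,0,0,0,1,1,0,0,0,0,0,0,0,0,0,0,0,1,2,0,0,2,0,0,0,0,0,0,0,0]
Step 6: insert xm at [10, 26] -> counters=[0,1,0,2,0,0,0,0,0,0,1,0,0,1,1,0,0,0,0,0,0,0,0,0,0,0,2,2,0,0,2,0,0,0,0,0,0,0,0]
Step 7: insert grp at [7, 19] -> counters=[0,1,0,2,0,0,0,1,0,0,1,0,0,1,1,0,0,0,0,1,0,0,0,0,0,0,2,2,0,0,2,0,0,0,0,0,0,0,0]
Step 8: insert x at [10, 27] -> counters=[0,1,0,2,0,0,0,1,0,0,2,0,0,1,1,0,0,0,0,1,0,0,0,0,0,0,2,3,0,0,2,0,0,0,0,0,0,0,0]
Step 9: insert ra at [2, 30] -> counters=[0,1,1,2,0,0,0,1,0,0,2,0,0,1,1,0,0,0,0,1,0,0,0,0,0,0,2,3,0,0,3,0,0,0,0,0,0,0,0]
Final counters=[0,1,1,2,0,0,0,1,0,0,2,0,0,1,1,0,0,0,0,1,0,0,0,0,0,0,2,3,0,0,3,0,0,0,0,0,0,0,0] -> 11 nonzero

Answer: 11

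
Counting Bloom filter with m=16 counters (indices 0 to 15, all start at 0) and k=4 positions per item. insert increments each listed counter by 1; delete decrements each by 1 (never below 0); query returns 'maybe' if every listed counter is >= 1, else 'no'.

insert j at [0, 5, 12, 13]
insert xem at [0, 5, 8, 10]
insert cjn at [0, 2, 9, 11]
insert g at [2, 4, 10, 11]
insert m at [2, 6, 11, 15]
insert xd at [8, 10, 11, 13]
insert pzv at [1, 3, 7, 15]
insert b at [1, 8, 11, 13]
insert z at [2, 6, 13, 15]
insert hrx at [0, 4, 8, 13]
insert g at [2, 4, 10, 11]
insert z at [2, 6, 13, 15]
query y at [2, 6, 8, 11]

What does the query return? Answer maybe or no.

Step 1: insert j at [0, 5, 12, 13] -> counters=[1,0,0,0,0,1,0,0,0,0,0,0,1,1,0,0]
Step 2: insert xem at [0, 5, 8, 10] -> counters=[2,0,0,0,0,2,0,0,1,0,1,0,1,1,0,0]
Step 3: insert cjn at [0, 2, 9, 11] -> counters=[3,0,1,0,0,2,0,0,1,1,1,1,1,1,0,0]
Step 4: insert g at [2, 4, 10, 11] -> counters=[3,0,2,0,1,2,0,0,1,1,2,2,1,1,0,0]
Step 5: insert m at [2, 6, 11, 15] -> counters=[3,0,3,0,1,2,1,0,1,1,2,3,1,1,0,1]
Step 6: insert xd at [8, 10, 11, 13] -> counters=[3,0,3,0,1,2,1,0,2,1,3,4,1,2,0,1]
Step 7: insert pzv at [1, 3, 7, 15] -> counters=[3,1,3,1,1,2,1,1,2,1,3,4,1,2,0,2]
Step 8: insert b at [1, 8, 11, 13] -> counters=[3,2,3,1,1,2,1,1,3,1,3,5,1,3,0,2]
Step 9: insert z at [2, 6, 13, 15] -> counters=[3,2,4,1,1,2,2,1,3,1,3,5,1,4,0,3]
Step 10: insert hrx at [0, 4, 8, 13] -> counters=[4,2,4,1,2,2,2,1,4,1,3,5,1,5,0,3]
Step 11: insert g at [2, 4, 10, 11] -> counters=[4,2,5,1,3,2,2,1,4,1,4,6,1,5,0,3]
Step 12: insert z at [2, 6, 13, 15] -> counters=[4,2,6,1,3,2,3,1,4,1,4,6,1,6,0,4]
Query y: check counters[2]=6 counters[6]=3 counters[8]=4 counters[11]=6 -> maybe

Answer: maybe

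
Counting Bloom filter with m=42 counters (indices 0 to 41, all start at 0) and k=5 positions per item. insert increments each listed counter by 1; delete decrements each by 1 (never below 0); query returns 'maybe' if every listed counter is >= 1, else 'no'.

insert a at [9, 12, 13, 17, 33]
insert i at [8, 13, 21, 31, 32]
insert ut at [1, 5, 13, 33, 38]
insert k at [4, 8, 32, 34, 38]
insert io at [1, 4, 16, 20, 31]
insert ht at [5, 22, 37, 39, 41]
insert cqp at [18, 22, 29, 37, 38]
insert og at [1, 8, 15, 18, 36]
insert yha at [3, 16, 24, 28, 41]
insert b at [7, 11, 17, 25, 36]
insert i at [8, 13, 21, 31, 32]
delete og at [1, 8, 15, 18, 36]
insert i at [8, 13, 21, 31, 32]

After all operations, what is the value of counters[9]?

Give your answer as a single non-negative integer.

Answer: 1

Derivation:
Step 1: insert a at [9, 12, 13, 17, 33] -> counters=[0,0,0,0,0,0,0,0,0,1,0,0,1,1,0,0,0,1,0,0,0,0,0,0,0,0,0,0,0,0,0,0,0,1,0,0,0,0,0,0,0,0]
Step 2: insert i at [8, 13, 21, 31, 32] -> counters=[0,0,0,0,0,0,0,0,1,1,0,0,1,2,0,0,0,1,0,0,0,1,0,0,0,0,0,0,0,0,0,1,1,1,0,0,0,0,0,0,0,0]
Step 3: insert ut at [1, 5, 13, 33, 38] -> counters=[0,1,0,0,0,1,0,0,1,1,0,0,1,3,0,0,0,1,0,0,0,1,0,0,0,0,0,0,0,0,0,1,1,2,0,0,0,0,1,0,0,0]
Step 4: insert k at [4, 8, 32, 34, 38] -> counters=[0,1,0,0,1,1,0,0,2,1,0,0,1,3,0,0,0,1,0,0,0,1,0,0,0,0,0,0,0,0,0,1,2,2,1,0,0,0,2,0,0,0]
Step 5: insert io at [1, 4, 16, 20, 31] -> counters=[0,2,0,0,2,1,0,0,2,1,0,0,1,3,0,0,1,1,0,0,1,1,0,0,0,0,0,0,0,0,0,2,2,2,1,0,0,0,2,0,0,0]
Step 6: insert ht at [5, 22, 37, 39, 41] -> counters=[0,2,0,0,2,2,0,0,2,1,0,0,1,3,0,0,1,1,0,0,1,1,1,0,0,0,0,0,0,0,0,2,2,2,1,0,0,1,2,1,0,1]
Step 7: insert cqp at [18, 22, 29, 37, 38] -> counters=[0,2,0,0,2,2,0,0,2,1,0,0,1,3,0,0,1,1,1,0,1,1,2,0,0,0,0,0,0,1,0,2,2,2,1,0,0,2,3,1,0,1]
Step 8: insert og at [1, 8, 15, 18, 36] -> counters=[0,3,0,0,2,2,0,0,3,1,0,0,1,3,0,1,1,1,2,0,1,1,2,0,0,0,0,0,0,1,0,2,2,2,1,0,1,2,3,1,0,1]
Step 9: insert yha at [3, 16, 24, 28, 41] -> counters=[0,3,0,1,2,2,0,0,3,1,0,0,1,3,0,1,2,1,2,0,1,1,2,0,1,0,0,0,1,1,0,2,2,2,1,0,1,2,3,1,0,2]
Step 10: insert b at [7, 11, 17, 25, 36] -> counters=[0,3,0,1,2,2,0,1,3,1,0,1,1,3,0,1,2,2,2,0,1,1,2,0,1,1,0,0,1,1,0,2,2,2,1,0,2,2,3,1,0,2]
Step 11: insert i at [8, 13, 21, 31, 32] -> counters=[0,3,0,1,2,2,0,1,4,1,0,1,1,4,0,1,2,2,2,0,1,2,2,0,1,1,0,0,1,1,0,3,3,2,1,0,2,2,3,1,0,2]
Step 12: delete og at [1, 8, 15, 18, 36] -> counters=[0,2,0,1,2,2,0,1,3,1,0,1,1,4,0,0,2,2,1,0,1,2,2,0,1,1,0,0,1,1,0,3,3,2,1,0,1,2,3,1,0,2]
Step 13: insert i at [8, 13, 21, 31, 32] -> counters=[0,2,0,1,2,2,0,1,4,1,0,1,1,5,0,0,2,2,1,0,1,3,2,0,1,1,0,0,1,1,0,4,4,2,1,0,1,2,3,1,0,2]
Final counters=[0,2,0,1,2,2,0,1,4,1,0,1,1,5,0,0,2,2,1,0,1,3,2,0,1,1,0,0,1,1,0,4,4,2,1,0,1,2,3,1,0,2] -> counters[9]=1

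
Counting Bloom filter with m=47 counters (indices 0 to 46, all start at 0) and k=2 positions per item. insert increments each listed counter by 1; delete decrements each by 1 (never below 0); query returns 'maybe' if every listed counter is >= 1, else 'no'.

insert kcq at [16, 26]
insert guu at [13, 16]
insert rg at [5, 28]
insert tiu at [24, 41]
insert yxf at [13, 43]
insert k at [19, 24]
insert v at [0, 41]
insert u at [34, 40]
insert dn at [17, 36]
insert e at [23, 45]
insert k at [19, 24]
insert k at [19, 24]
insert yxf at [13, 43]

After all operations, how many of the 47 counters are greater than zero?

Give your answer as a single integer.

Answer: 16

Derivation:
Step 1: insert kcq at [16, 26] -> counters=[0,0,0,0,0,0,0,0,0,0,0,0,0,0,0,0,1,0,0,0,0,0,0,0,0,0,1,0,0,0,0,0,0,0,0,0,0,0,0,0,0,0,0,0,0,0,0]
Step 2: insert guu at [13, 16] -> counters=[0,0,0,0,0,0,0,0,0,0,0,0,0,1,0,0,2,0,0,0,0,0,0,0,0,0,1,0,0,0,0,0,0,0,0,0,0,0,0,0,0,0,0,0,0,0,0]
Step 3: insert rg at [5, 28] -> counters=[0,0,0,0,0,1,0,0,0,0,0,0,0,1,0,0,2,0,0,0,0,0,0,0,0,0,1,0,1,0,0,0,0,0,0,0,0,0,0,0,0,0,0,0,0,0,0]
Step 4: insert tiu at [24, 41] -> counters=[0,0,0,0,0,1,0,0,0,0,0,0,0,1,0,0,2,0,0,0,0,0,0,0,1,0,1,0,1,0,0,0,0,0,0,0,0,0,0,0,0,1,0,0,0,0,0]
Step 5: insert yxf at [13, 43] -> counters=[0,0,0,0,0,1,0,0,0,0,0,0,0,2,0,0,2,0,0,0,0,0,0,0,1,0,1,0,1,0,0,0,0,0,0,0,0,0,0,0,0,1,0,1,0,0,0]
Step 6: insert k at [19, 24] -> counters=[0,0,0,0,0,1,0,0,0,0,0,0,0,2,0,0,2,0,0,1,0,0,0,0,2,0,1,0,1,0,0,0,0,0,0,0,0,0,0,0,0,1,0,1,0,0,0]
Step 7: insert v at [0, 41] -> counters=[1,0,0,0,0,1,0,0,0,0,0,0,0,2,0,0,2,0,0,1,0,0,0,0,2,0,1,0,1,0,0,0,0,0,0,0,0,0,0,0,0,2,0,1,0,0,0]
Step 8: insert u at [34, 40] -> counters=[1,0,0,0,0,1,0,0,0,0,0,0,0,2,0,0,2,0,0,1,0,0,0,0,2,0,1,0,1,0,0,0,0,0,1,0,0,0,0,0,1,2,0,1,0,0,0]
Step 9: insert dn at [17, 36] -> counters=[1,0,0,0,0,1,0,0,0,0,0,0,0,2,0,0,2,1,0,1,0,0,0,0,2,0,1,0,1,0,0,0,0,0,1,0,1,0,0,0,1,2,0,1,0,0,0]
Step 10: insert e at [23, 45] -> counters=[1,0,0,0,0,1,0,0,0,0,0,0,0,2,0,0,2,1,0,1,0,0,0,1,2,0,1,0,1,0,0,0,0,0,1,0,1,0,0,0,1,2,0,1,0,1,0]
Step 11: insert k at [19, 24] -> counters=[1,0,0,0,0,1,0,0,0,0,0,0,0,2,0,0,2,1,0,2,0,0,0,1,3,0,1,0,1,0,0,0,0,0,1,0,1,0,0,0,1,2,0,1,0,1,0]
Step 12: insert k at [19, 24] -> counters=[1,0,0,0,0,1,0,0,0,0,0,0,0,2,0,0,2,1,0,3,0,0,0,1,4,0,1,0,1,0,0,0,0,0,1,0,1,0,0,0,1,2,0,1,0,1,0]
Step 13: insert yxf at [13, 43] -> counters=[1,0,0,0,0,1,0,0,0,0,0,0,0,3,0,0,2,1,0,3,0,0,0,1,4,0,1,0,1,0,0,0,0,0,1,0,1,0,0,0,1,2,0,2,0,1,0]
Final counters=[1,0,0,0,0,1,0,0,0,0,0,0,0,3,0,0,2,1,0,3,0,0,0,1,4,0,1,0,1,0,0,0,0,0,1,0,1,0,0,0,1,2,0,2,0,1,0] -> 16 nonzero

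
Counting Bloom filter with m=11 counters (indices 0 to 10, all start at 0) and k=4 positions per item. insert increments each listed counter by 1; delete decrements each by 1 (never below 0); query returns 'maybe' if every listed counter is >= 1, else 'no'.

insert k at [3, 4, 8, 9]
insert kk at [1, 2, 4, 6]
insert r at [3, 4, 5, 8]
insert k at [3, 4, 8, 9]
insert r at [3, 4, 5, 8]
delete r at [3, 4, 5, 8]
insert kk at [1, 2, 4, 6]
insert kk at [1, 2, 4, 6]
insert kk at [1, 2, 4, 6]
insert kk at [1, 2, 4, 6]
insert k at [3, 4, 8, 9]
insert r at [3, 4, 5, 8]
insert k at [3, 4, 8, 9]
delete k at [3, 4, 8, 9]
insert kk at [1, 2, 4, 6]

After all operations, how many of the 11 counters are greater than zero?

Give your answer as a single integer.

Answer: 8

Derivation:
Step 1: insert k at [3, 4, 8, 9] -> counters=[0,0,0,1,1,0,0,0,1,1,0]
Step 2: insert kk at [1, 2, 4, 6] -> counters=[0,1,1,1,2,0,1,0,1,1,0]
Step 3: insert r at [3, 4, 5, 8] -> counters=[0,1,1,2,3,1,1,0,2,1,0]
Step 4: insert k at [3, 4, 8, 9] -> counters=[0,1,1,3,4,1,1,0,3,2,0]
Step 5: insert r at [3, 4, 5, 8] -> counters=[0,1,1,4,5,2,1,0,4,2,0]
Step 6: delete r at [3, 4, 5, 8] -> counters=[0,1,1,3,4,1,1,0,3,2,0]
Step 7: insert kk at [1, 2, 4, 6] -> counters=[0,2,2,3,5,1,2,0,3,2,0]
Step 8: insert kk at [1, 2, 4, 6] -> counters=[0,3,3,3,6,1,3,0,3,2,0]
Step 9: insert kk at [1, 2, 4, 6] -> counters=[0,4,4,3,7,1,4,0,3,2,0]
Step 10: insert kk at [1, 2, 4, 6] -> counters=[0,5,5,3,8,1,5,0,3,2,0]
Step 11: insert k at [3, 4, 8, 9] -> counters=[0,5,5,4,9,1,5,0,4,3,0]
Step 12: insert r at [3, 4, 5, 8] -> counters=[0,5,5,5,10,2,5,0,5,3,0]
Step 13: insert k at [3, 4, 8, 9] -> counters=[0,5,5,6,11,2,5,0,6,4,0]
Step 14: delete k at [3, 4, 8, 9] -> counters=[0,5,5,5,10,2,5,0,5,3,0]
Step 15: insert kk at [1, 2, 4, 6] -> counters=[0,6,6,5,11,2,6,0,5,3,0]
Final counters=[0,6,6,5,11,2,6,0,5,3,0] -> 8 nonzero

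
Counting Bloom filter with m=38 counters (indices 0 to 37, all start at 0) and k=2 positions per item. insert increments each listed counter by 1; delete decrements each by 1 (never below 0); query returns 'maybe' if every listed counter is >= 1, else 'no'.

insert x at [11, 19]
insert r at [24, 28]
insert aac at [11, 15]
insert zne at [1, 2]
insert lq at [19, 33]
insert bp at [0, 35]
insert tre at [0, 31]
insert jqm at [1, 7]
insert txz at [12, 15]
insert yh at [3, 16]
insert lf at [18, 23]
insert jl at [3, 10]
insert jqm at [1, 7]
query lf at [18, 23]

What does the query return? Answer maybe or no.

Step 1: insert x at [11, 19] -> counters=[0,0,0,0,0,0,0,0,0,0,0,1,0,0,0,0,0,0,0,1,0,0,0,0,0,0,0,0,0,0,0,0,0,0,0,0,0,0]
Step 2: insert r at [24, 28] -> counters=[0,0,0,0,0,0,0,0,0,0,0,1,0,0,0,0,0,0,0,1,0,0,0,0,1,0,0,0,1,0,0,0,0,0,0,0,0,0]
Step 3: insert aac at [11, 15] -> counters=[0,0,0,0,0,0,0,0,0,0,0,2,0,0,0,1,0,0,0,1,0,0,0,0,1,0,0,0,1,0,0,0,0,0,0,0,0,0]
Step 4: insert zne at [1, 2] -> counters=[0,1,1,0,0,0,0,0,0,0,0,2,0,0,0,1,0,0,0,1,0,0,0,0,1,0,0,0,1,0,0,0,0,0,0,0,0,0]
Step 5: insert lq at [19, 33] -> counters=[0,1,1,0,0,0,0,0,0,0,0,2,0,0,0,1,0,0,0,2,0,0,0,0,1,0,0,0,1,0,0,0,0,1,0,0,0,0]
Step 6: insert bp at [0, 35] -> counters=[1,1,1,0,0,0,0,0,0,0,0,2,0,0,0,1,0,0,0,2,0,0,0,0,1,0,0,0,1,0,0,0,0,1,0,1,0,0]
Step 7: insert tre at [0, 31] -> counters=[2,1,1,0,0,0,0,0,0,0,0,2,0,0,0,1,0,0,0,2,0,0,0,0,1,0,0,0,1,0,0,1,0,1,0,1,0,0]
Step 8: insert jqm at [1, 7] -> counters=[2,2,1,0,0,0,0,1,0,0,0,2,0,0,0,1,0,0,0,2,0,0,0,0,1,0,0,0,1,0,0,1,0,1,0,1,0,0]
Step 9: insert txz at [12, 15] -> counters=[2,2,1,0,0,0,0,1,0,0,0,2,1,0,0,2,0,0,0,2,0,0,0,0,1,0,0,0,1,0,0,1,0,1,0,1,0,0]
Step 10: insert yh at [3, 16] -> counters=[2,2,1,1,0,0,0,1,0,0,0,2,1,0,0,2,1,0,0,2,0,0,0,0,1,0,0,0,1,0,0,1,0,1,0,1,0,0]
Step 11: insert lf at [18, 23] -> counters=[2,2,1,1,0,0,0,1,0,0,0,2,1,0,0,2,1,0,1,2,0,0,0,1,1,0,0,0,1,0,0,1,0,1,0,1,0,0]
Step 12: insert jl at [3, 10] -> counters=[2,2,1,2,0,0,0,1,0,0,1,2,1,0,0,2,1,0,1,2,0,0,0,1,1,0,0,0,1,0,0,1,0,1,0,1,0,0]
Step 13: insert jqm at [1, 7] -> counters=[2,3,1,2,0,0,0,2,0,0,1,2,1,0,0,2,1,0,1,2,0,0,0,1,1,0,0,0,1,0,0,1,0,1,0,1,0,0]
Query lf: check counters[18]=1 counters[23]=1 -> maybe

Answer: maybe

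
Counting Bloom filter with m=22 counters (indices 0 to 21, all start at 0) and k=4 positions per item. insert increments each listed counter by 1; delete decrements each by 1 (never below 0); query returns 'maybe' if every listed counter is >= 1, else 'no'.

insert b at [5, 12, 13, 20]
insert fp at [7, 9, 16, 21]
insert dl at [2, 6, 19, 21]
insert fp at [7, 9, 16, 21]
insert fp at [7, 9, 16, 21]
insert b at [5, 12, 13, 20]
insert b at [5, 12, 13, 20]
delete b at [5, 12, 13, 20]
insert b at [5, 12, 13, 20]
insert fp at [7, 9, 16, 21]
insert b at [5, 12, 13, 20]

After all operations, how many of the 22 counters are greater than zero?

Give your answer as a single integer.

Answer: 11

Derivation:
Step 1: insert b at [5, 12, 13, 20] -> counters=[0,0,0,0,0,1,0,0,0,0,0,0,1,1,0,0,0,0,0,0,1,0]
Step 2: insert fp at [7, 9, 16, 21] -> counters=[0,0,0,0,0,1,0,1,0,1,0,0,1,1,0,0,1,0,0,0,1,1]
Step 3: insert dl at [2, 6, 19, 21] -> counters=[0,0,1,0,0,1,1,1,0,1,0,0,1,1,0,0,1,0,0,1,1,2]
Step 4: insert fp at [7, 9, 16, 21] -> counters=[0,0,1,0,0,1,1,2,0,2,0,0,1,1,0,0,2,0,0,1,1,3]
Step 5: insert fp at [7, 9, 16, 21] -> counters=[0,0,1,0,0,1,1,3,0,3,0,0,1,1,0,0,3,0,0,1,1,4]
Step 6: insert b at [5, 12, 13, 20] -> counters=[0,0,1,0,0,2,1,3,0,3,0,0,2,2,0,0,3,0,0,1,2,4]
Step 7: insert b at [5, 12, 13, 20] -> counters=[0,0,1,0,0,3,1,3,0,3,0,0,3,3,0,0,3,0,0,1,3,4]
Step 8: delete b at [5, 12, 13, 20] -> counters=[0,0,1,0,0,2,1,3,0,3,0,0,2,2,0,0,3,0,0,1,2,4]
Step 9: insert b at [5, 12, 13, 20] -> counters=[0,0,1,0,0,3,1,3,0,3,0,0,3,3,0,0,3,0,0,1,3,4]
Step 10: insert fp at [7, 9, 16, 21] -> counters=[0,0,1,0,0,3,1,4,0,4,0,0,3,3,0,0,4,0,0,1,3,5]
Step 11: insert b at [5, 12, 13, 20] -> counters=[0,0,1,0,0,4,1,4,0,4,0,0,4,4,0,0,4,0,0,1,4,5]
Final counters=[0,0,1,0,0,4,1,4,0,4,0,0,4,4,0,0,4,0,0,1,4,5] -> 11 nonzero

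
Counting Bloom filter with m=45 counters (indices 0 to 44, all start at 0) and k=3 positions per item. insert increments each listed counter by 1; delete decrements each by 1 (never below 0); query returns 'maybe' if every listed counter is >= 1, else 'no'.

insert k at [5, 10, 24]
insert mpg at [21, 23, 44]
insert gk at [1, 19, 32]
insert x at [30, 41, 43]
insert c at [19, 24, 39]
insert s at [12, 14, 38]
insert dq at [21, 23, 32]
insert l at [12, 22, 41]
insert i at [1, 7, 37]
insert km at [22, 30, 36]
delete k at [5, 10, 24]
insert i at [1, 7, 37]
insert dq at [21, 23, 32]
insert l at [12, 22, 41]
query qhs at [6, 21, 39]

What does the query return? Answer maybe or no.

Step 1: insert k at [5, 10, 24] -> counters=[0,0,0,0,0,1,0,0,0,0,1,0,0,0,0,0,0,0,0,0,0,0,0,0,1,0,0,0,0,0,0,0,0,0,0,0,0,0,0,0,0,0,0,0,0]
Step 2: insert mpg at [21, 23, 44] -> counters=[0,0,0,0,0,1,0,0,0,0,1,0,0,0,0,0,0,0,0,0,0,1,0,1,1,0,0,0,0,0,0,0,0,0,0,0,0,0,0,0,0,0,0,0,1]
Step 3: insert gk at [1, 19, 32] -> counters=[0,1,0,0,0,1,0,0,0,0,1,0,0,0,0,0,0,0,0,1,0,1,0,1,1,0,0,0,0,0,0,0,1,0,0,0,0,0,0,0,0,0,0,0,1]
Step 4: insert x at [30, 41, 43] -> counters=[0,1,0,0,0,1,0,0,0,0,1,0,0,0,0,0,0,0,0,1,0,1,0,1,1,0,0,0,0,0,1,0,1,0,0,0,0,0,0,0,0,1,0,1,1]
Step 5: insert c at [19, 24, 39] -> counters=[0,1,0,0,0,1,0,0,0,0,1,0,0,0,0,0,0,0,0,2,0,1,0,1,2,0,0,0,0,0,1,0,1,0,0,0,0,0,0,1,0,1,0,1,1]
Step 6: insert s at [12, 14, 38] -> counters=[0,1,0,0,0,1,0,0,0,0,1,0,1,0,1,0,0,0,0,2,0,1,0,1,2,0,0,0,0,0,1,0,1,0,0,0,0,0,1,1,0,1,0,1,1]
Step 7: insert dq at [21, 23, 32] -> counters=[0,1,0,0,0,1,0,0,0,0,1,0,1,0,1,0,0,0,0,2,0,2,0,2,2,0,0,0,0,0,1,0,2,0,0,0,0,0,1,1,0,1,0,1,1]
Step 8: insert l at [12, 22, 41] -> counters=[0,1,0,0,0,1,0,0,0,0,1,0,2,0,1,0,0,0,0,2,0,2,1,2,2,0,0,0,0,0,1,0,2,0,0,0,0,0,1,1,0,2,0,1,1]
Step 9: insert i at [1, 7, 37] -> counters=[0,2,0,0,0,1,0,1,0,0,1,0,2,0,1,0,0,0,0,2,0,2,1,2,2,0,0,0,0,0,1,0,2,0,0,0,0,1,1,1,0,2,0,1,1]
Step 10: insert km at [22, 30, 36] -> counters=[0,2,0,0,0,1,0,1,0,0,1,0,2,0,1,0,0,0,0,2,0,2,2,2,2,0,0,0,0,0,2,0,2,0,0,0,1,1,1,1,0,2,0,1,1]
Step 11: delete k at [5, 10, 24] -> counters=[0,2,0,0,0,0,0,1,0,0,0,0,2,0,1,0,0,0,0,2,0,2,2,2,1,0,0,0,0,0,2,0,2,0,0,0,1,1,1,1,0,2,0,1,1]
Step 12: insert i at [1, 7, 37] -> counters=[0,3,0,0,0,0,0,2,0,0,0,0,2,0,1,0,0,0,0,2,0,2,2,2,1,0,0,0,0,0,2,0,2,0,0,0,1,2,1,1,0,2,0,1,1]
Step 13: insert dq at [21, 23, 32] -> counters=[0,3,0,0,0,0,0,2,0,0,0,0,2,0,1,0,0,0,0,2,0,3,2,3,1,0,0,0,0,0,2,0,3,0,0,0,1,2,1,1,0,2,0,1,1]
Step 14: insert l at [12, 22, 41] -> counters=[0,3,0,0,0,0,0,2,0,0,0,0,3,0,1,0,0,0,0,2,0,3,3,3,1,0,0,0,0,0,2,0,3,0,0,0,1,2,1,1,0,3,0,1,1]
Query qhs: check counters[6]=0 counters[21]=3 counters[39]=1 -> no

Answer: no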